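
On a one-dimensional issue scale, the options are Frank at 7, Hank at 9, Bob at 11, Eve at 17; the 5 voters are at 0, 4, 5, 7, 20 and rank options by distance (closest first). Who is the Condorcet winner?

Frank

With single-peaked preferences on a line, the Condorcet winner is the candidate closest to the median voter.
The median voter (position 5) is closest to Frank at 7.
Check: Frank vs Eve — voters closer to Frank: 4 of 5.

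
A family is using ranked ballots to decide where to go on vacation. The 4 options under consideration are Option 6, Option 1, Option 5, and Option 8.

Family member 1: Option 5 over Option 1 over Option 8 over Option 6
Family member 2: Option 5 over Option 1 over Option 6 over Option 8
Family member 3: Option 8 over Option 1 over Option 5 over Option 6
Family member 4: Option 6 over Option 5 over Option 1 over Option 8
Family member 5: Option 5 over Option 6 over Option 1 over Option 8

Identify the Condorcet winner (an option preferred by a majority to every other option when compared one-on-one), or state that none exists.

Head-to-head results (5 voters total):
Option 6 vs Option 1: Option 1 wins 3–2.
Option 6 vs Option 5: Option 5 wins 4–1.
Option 6 vs Option 8: Option 6 wins 3–2.
Option 1 vs Option 5: Option 5 wins 4–1.
Option 1 vs Option 8: Option 1 wins 4–1.
Option 5 vs Option 8: Option 5 wins 4–1.
Option 5 beats each rival — Option 6 (4–1), Option 1 (4–1), Option 8 (4–1) — so Option 5 is the Condorcet winner.

Option 5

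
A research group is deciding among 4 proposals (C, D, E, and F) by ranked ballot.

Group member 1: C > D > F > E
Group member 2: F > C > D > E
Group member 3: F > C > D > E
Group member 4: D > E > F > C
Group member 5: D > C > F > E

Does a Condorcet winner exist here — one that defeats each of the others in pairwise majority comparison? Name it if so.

There is no Condorcet winner

Head-to-head results (5 voters total):
C vs D: C wins 3–2.
C vs E: C wins 4–1.
C vs F: F wins 3–2.
D vs E: D wins 5–0.
D vs F: D wins 3–2.
E vs F: F wins 4–1.
No candidate beats all others: C beats D beats F beats C, a majority cycle.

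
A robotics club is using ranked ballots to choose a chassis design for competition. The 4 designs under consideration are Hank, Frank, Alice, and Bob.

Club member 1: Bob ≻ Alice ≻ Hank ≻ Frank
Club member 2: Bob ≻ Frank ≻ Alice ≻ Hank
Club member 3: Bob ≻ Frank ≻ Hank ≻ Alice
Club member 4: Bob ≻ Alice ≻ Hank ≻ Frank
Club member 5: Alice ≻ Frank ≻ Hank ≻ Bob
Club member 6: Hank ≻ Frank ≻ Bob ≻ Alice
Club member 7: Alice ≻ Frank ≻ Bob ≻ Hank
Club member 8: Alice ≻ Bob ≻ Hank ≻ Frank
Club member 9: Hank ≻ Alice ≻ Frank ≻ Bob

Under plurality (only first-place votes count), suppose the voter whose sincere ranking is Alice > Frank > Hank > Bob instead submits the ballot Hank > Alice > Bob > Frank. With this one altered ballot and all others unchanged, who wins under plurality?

First-place totals with the altered ballot: Hank 3, Frank 0, Alice 2, Bob 4.
The winner is unchanged: still Bob.

Bob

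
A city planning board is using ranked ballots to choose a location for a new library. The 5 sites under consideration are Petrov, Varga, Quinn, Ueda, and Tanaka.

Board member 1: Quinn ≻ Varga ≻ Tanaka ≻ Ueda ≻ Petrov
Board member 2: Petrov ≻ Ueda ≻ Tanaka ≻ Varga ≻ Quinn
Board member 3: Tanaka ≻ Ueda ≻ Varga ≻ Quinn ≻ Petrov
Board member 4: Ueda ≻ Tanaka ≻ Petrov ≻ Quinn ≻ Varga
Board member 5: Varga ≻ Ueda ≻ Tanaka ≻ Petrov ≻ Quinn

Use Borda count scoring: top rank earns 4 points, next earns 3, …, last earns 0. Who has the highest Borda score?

Ueda

Borda scores:
  Petrov: 0 + 4 + 0 + 2 + 1 = 7
  Varga: 3 + 1 + 2 + 0 + 4 = 10
  Quinn: 4 + 0 + 1 + 1 + 0 = 6
  Ueda: 1 + 3 + 3 + 4 + 3 = 14
  Tanaka: 2 + 2 + 4 + 3 + 2 = 13
Ueda has the highest total.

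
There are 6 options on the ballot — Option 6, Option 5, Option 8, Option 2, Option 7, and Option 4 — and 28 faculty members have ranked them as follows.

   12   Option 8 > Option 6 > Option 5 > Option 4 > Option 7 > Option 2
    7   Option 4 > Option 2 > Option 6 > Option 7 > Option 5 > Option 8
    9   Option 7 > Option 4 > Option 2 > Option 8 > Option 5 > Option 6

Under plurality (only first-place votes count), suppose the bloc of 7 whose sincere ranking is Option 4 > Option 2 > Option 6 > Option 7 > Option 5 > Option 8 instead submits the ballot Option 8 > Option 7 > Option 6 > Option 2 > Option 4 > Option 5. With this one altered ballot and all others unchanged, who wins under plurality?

Option 8

First-place totals with the altered ballot: Option 6 0, Option 5 0, Option 8 19, Option 2 0, Option 7 9, Option 4 0.
The winner is unchanged: still Option 8.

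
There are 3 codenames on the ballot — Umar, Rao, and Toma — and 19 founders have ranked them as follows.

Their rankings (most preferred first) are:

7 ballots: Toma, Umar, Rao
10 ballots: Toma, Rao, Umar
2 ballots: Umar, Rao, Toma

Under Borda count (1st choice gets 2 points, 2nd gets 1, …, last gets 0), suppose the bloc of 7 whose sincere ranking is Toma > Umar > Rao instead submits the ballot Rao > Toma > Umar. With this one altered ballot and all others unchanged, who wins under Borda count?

Borda totals with the altered ballot: Umar 4, Rao 26, Toma 27.
The winner is unchanged: still Toma.

Toma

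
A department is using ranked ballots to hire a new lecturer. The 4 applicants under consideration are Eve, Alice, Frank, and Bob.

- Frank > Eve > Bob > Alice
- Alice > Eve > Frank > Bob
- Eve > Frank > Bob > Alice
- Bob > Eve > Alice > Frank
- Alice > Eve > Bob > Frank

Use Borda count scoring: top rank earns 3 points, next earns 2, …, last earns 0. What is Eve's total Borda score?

11

Borda scores:
  Eve: 2 + 2 + 3 + 2 + 2 = 11
  Alice: 0 + 3 + 0 + 1 + 3 = 7
  Frank: 3 + 1 + 2 + 0 + 0 = 6
  Bob: 1 + 0 + 1 + 3 + 1 = 6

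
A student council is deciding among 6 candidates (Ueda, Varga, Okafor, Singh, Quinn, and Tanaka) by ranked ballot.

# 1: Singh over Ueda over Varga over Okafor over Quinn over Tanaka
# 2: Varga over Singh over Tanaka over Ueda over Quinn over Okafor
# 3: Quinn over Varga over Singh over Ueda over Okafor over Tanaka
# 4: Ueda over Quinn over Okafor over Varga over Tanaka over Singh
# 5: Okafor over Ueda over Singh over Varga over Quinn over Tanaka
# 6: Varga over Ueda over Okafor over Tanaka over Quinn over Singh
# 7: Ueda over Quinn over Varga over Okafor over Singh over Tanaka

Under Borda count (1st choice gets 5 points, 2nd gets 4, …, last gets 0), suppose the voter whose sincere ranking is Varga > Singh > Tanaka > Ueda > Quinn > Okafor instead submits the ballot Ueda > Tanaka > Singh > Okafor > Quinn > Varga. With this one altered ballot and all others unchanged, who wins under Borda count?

Ueda

Borda totals with the altered ballot: Ueda 29, Varga 19, Okafor 18, Singh 15, Quinn 17, Tanaka 7.
The winner is unchanged: still Ueda.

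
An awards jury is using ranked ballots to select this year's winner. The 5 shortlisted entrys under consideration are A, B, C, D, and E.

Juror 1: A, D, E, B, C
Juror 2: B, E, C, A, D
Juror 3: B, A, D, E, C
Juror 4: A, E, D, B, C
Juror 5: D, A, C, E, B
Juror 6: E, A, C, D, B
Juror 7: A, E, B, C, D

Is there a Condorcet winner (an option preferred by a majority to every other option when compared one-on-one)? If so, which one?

A

Head-to-head results (7 voters total):
A vs B: A wins 5–2.
A vs C: A wins 6–1.
A vs D: A wins 6–1.
A vs E: A wins 5–2.
B vs C: B wins 5–2.
B vs D: D wins 4–3.
B vs E: E wins 5–2.
C vs D: D wins 4–3.
C vs E: E wins 6–1.
D vs E: E wins 4–3.
A beats each rival — B (5–2), C (6–1), D (6–1), E (5–2) — so A is the Condorcet winner.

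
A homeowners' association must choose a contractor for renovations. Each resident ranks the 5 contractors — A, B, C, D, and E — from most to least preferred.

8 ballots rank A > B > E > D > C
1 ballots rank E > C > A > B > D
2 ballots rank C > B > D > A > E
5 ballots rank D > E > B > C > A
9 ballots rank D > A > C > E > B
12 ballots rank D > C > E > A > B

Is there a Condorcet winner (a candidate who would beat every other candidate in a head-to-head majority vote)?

Yes

Head-to-head results (37 voters total):
A vs B: A wins 30–7.
A vs C: C wins 20–17.
A vs D: D wins 28–9.
A vs E: A wins 19–18.
B vs C: C wins 24–13.
B vs D: D wins 26–11.
B vs E: E wins 27–10.
C vs D: D wins 34–3.
C vs E: C wins 23–14.
D vs E: D wins 28–9.
D beats each rival — A (28–9), B (26–11), C (34–3), E (28–9) — so D is the Condorcet winner.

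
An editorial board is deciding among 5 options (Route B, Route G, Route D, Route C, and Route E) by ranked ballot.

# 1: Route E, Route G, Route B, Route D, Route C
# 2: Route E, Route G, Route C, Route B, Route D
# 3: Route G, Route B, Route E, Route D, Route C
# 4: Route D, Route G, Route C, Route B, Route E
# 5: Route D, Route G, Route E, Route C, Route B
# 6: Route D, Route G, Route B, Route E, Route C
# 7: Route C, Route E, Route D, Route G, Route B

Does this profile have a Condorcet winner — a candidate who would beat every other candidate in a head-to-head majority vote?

No

Head-to-head results (7 voters total):
Route B vs Route G: Route G wins 7–0.
Route B vs Route D: Route D wins 4–3.
Route B vs Route C: Route C wins 4–3.
Route B vs Route E: Route E wins 4–3.
Route G vs Route D: Route D wins 4–3.
Route G vs Route C: Route G wins 6–1.
Route G vs Route E: Route G wins 4–3.
Route D vs Route C: Route D wins 5–2.
Route D vs Route E: Route E wins 4–3.
Route C vs Route E: Route E wins 5–2.
No candidate beats all others: Route G beats Route E beats Route D beats Route G, a majority cycle.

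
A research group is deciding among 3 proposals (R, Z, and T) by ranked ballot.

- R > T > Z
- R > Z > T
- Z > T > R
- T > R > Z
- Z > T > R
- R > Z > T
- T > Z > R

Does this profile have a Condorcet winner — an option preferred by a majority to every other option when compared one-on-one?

Head-to-head results (7 voters total):
R vs Z: R wins 4–3.
R vs T: T wins 4–3.
Z vs T: Z wins 4–3.
No candidate beats all others: R beats Z beats T beats R, a majority cycle.

No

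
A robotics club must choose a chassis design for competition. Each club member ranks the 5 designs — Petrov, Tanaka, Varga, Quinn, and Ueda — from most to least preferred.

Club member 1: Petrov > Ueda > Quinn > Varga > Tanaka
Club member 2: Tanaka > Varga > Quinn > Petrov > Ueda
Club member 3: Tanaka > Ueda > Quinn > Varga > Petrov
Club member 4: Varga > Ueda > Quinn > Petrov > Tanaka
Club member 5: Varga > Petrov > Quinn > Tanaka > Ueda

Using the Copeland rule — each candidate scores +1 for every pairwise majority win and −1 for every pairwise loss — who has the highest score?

Pairwise results:
  Petrov vs Tanaka: Petrov wins 3–2.
  Petrov vs Varga: Varga wins 4–1.
  Petrov vs Quinn: Quinn wins 3–2.
  Petrov vs Ueda: Petrov wins 3–2.
  Tanaka vs Varga: Varga wins 3–2.
  Tanaka vs Quinn: Quinn wins 3–2.
  Tanaka vs Ueda: Tanaka wins 3–2.
  Varga vs Quinn: Varga wins 3–2.
  Varga vs Ueda: Varga wins 3–2.
  Quinn vs Ueda: Ueda wins 3–2.
Copeland scores (wins − losses):
  Petrov: 2 − 2 = 0
  Tanaka: 1 − 3 = -2
  Varga: 4 − 0 = 4
  Quinn: 2 − 2 = 0
  Ueda: 1 − 3 = -2
Varga has the best Copeland score.

Varga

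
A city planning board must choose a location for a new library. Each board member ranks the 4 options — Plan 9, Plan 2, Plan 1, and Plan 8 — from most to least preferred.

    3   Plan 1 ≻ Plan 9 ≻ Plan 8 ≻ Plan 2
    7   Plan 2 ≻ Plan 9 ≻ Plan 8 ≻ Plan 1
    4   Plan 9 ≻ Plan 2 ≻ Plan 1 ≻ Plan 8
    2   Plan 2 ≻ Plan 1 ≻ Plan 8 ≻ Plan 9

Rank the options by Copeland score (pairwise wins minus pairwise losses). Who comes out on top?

Pairwise results:
  Plan 9 vs Plan 2: Plan 2 wins 9–7.
  Plan 9 vs Plan 1: Plan 9 wins 11–5.
  Plan 9 vs Plan 8: Plan 9 wins 14–2.
  Plan 2 vs Plan 1: Plan 2 wins 13–3.
  Plan 2 vs Plan 8: Plan 2 wins 13–3.
  Plan 1 vs Plan 8: Plan 1 wins 9–7.
Copeland scores (wins − losses):
  Plan 9: 2 − 1 = 1
  Plan 2: 3 − 0 = 3
  Plan 1: 1 − 2 = -1
  Plan 8: 0 − 3 = -3
Plan 2 has the best Copeland score.

Plan 2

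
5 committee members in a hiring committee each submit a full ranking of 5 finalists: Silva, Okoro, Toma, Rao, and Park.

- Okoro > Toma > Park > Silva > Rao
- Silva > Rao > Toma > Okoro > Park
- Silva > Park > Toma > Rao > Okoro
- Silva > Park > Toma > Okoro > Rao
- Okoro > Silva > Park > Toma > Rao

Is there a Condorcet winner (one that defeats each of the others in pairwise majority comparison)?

Yes

Head-to-head results (5 voters total):
Silva vs Okoro: Silva wins 3–2.
Silva vs Toma: Silva wins 4–1.
Silva vs Rao: Silva wins 5–0.
Silva vs Park: Silva wins 4–1.
Okoro vs Toma: Toma wins 3–2.
Okoro vs Rao: Okoro wins 3–2.
Okoro vs Park: Okoro wins 3–2.
Toma vs Rao: Toma wins 4–1.
Toma vs Park: Park wins 3–2.
Rao vs Park: Park wins 4–1.
Silva beats each rival — Okoro (3–2), Toma (4–1), Rao (5–0), Park (4–1) — so Silva is the Condorcet winner.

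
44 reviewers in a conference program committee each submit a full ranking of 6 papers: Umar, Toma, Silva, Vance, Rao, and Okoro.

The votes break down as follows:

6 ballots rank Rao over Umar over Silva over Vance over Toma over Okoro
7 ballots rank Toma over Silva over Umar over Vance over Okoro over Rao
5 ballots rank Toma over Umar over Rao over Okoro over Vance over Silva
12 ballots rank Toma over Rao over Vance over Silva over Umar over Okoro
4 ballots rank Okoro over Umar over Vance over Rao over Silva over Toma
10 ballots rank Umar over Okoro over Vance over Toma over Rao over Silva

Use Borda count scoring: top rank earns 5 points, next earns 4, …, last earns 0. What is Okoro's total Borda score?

Borda scores:
  Umar: 6·4 + 7·3 + 5·4 + 12·1 + 4·4 + 10·5 = 143
  Toma: 6·1 + 7·5 + 5·5 + 12·5 + 4·0 + 10·2 = 146
  Silva: 6·3 + 7·4 + 5·0 + 12·2 + 4·1 + 10·0 = 74
  Vance: 6·2 + 7·2 + 5·1 + 12·3 + 4·3 + 10·3 = 109
  Rao: 6·5 + 7·0 + 5·3 + 12·4 + 4·2 + 10·1 = 111
  Okoro: 6·0 + 7·1 + 5·2 + 12·0 + 4·5 + 10·4 = 77

77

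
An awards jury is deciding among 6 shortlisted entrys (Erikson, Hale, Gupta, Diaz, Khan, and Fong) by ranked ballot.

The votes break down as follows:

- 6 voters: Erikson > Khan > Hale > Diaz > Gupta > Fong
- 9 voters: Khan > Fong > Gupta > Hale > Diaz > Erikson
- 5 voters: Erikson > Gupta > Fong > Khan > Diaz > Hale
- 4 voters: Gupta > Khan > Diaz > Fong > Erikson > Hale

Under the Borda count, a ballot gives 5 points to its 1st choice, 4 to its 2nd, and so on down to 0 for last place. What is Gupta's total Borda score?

Borda scores:
  Erikson: 6·5 + 9·0 + 5·5 + 4·1 = 59
  Hale: 6·3 + 9·2 + 5·0 + 4·0 = 36
  Gupta: 6·1 + 9·3 + 5·4 + 4·5 = 73
  Diaz: 6·2 + 9·1 + 5·1 + 4·3 = 38
  Khan: 6·4 + 9·5 + 5·2 + 4·4 = 95
  Fong: 6·0 + 9·4 + 5·3 + 4·2 = 59

73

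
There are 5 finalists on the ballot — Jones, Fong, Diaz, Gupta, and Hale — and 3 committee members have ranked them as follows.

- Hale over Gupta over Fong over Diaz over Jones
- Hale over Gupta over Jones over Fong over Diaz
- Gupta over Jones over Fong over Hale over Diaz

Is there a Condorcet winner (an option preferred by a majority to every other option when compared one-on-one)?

Head-to-head results (3 voters total):
Jones vs Fong: Jones wins 2–1.
Jones vs Diaz: Jones wins 2–1.
Jones vs Gupta: Gupta wins 3–0.
Jones vs Hale: Hale wins 2–1.
Fong vs Diaz: Fong wins 3–0.
Fong vs Gupta: Gupta wins 3–0.
Fong vs Hale: Hale wins 2–1.
Diaz vs Gupta: Gupta wins 3–0.
Diaz vs Hale: Hale wins 3–0.
Gupta vs Hale: Hale wins 2–1.
Hale beats each rival — Jones (2–1), Fong (2–1), Diaz (3–0), Gupta (2–1) — so Hale is the Condorcet winner.

Yes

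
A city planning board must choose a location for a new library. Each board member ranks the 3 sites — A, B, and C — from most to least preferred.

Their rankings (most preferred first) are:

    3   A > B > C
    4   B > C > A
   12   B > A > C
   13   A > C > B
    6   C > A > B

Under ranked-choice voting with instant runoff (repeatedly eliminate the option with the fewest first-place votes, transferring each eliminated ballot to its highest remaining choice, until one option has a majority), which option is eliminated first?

Round 1: A 16, B 16, C 6. C has the fewest and is eliminated.
Round 2: A 22, B 16. A has a majority.

C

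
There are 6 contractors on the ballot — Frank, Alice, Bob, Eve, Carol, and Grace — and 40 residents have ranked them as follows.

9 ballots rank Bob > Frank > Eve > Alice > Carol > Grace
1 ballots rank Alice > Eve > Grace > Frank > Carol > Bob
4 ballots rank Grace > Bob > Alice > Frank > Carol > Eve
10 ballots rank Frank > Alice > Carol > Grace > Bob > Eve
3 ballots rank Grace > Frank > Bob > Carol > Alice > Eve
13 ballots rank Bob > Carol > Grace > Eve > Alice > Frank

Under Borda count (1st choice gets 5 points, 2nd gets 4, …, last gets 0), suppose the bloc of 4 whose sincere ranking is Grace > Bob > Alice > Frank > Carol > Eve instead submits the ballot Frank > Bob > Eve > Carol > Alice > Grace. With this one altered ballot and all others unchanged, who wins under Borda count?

Borda totals with the altered ballot: Frank 120, Alice 83, Bob 145, Eve 69, Carol 106, Grace 77.
The winner is unchanged: still Bob.

Bob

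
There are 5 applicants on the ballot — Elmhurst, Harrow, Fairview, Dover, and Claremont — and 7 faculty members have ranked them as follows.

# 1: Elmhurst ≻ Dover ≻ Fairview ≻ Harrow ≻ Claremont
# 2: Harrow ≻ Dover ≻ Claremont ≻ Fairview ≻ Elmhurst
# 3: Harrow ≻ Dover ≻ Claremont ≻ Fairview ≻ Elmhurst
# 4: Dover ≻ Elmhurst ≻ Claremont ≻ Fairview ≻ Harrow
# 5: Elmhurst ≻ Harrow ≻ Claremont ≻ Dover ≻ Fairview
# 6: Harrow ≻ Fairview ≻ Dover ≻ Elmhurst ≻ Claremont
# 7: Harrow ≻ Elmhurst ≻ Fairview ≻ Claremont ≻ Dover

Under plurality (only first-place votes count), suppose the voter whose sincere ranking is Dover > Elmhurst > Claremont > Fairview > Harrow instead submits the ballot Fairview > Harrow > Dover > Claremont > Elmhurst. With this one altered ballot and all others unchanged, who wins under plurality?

First-place totals with the altered ballot: Elmhurst 2, Harrow 4, Fairview 1, Dover 0, Claremont 0.
The winner is unchanged: still Harrow.

Harrow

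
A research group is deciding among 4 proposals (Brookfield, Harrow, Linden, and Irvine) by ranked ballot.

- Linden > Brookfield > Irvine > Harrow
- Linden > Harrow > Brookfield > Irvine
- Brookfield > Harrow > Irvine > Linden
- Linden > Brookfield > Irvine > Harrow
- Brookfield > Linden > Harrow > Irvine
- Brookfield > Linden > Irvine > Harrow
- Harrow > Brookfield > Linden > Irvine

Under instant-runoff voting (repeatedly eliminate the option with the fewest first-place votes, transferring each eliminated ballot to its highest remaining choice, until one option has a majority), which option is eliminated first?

Irvine

Round 1: Brookfield 3, Linden 3, Harrow 1, Irvine 0. Irvine has the fewest and is eliminated.
Round 2: Brookfield 3, Linden 3, Harrow 1. Harrow has the fewest and is eliminated.
Round 3: Brookfield 4, Linden 3. Brookfield has a majority.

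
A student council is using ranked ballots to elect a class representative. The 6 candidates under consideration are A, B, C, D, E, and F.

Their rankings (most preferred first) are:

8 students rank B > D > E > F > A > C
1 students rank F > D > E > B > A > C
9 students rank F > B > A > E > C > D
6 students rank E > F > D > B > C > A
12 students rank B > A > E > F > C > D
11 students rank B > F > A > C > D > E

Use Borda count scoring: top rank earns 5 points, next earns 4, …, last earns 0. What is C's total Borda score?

49

Borda scores:
  A: 8·1 + 1 + 9·3 + 6·0 + 12·4 + 11·3 = 117
  B: 8·5 + 2 + 9·4 + 6·2 + 12·5 + 11·5 = 205
  C: 8·0 + 0 + 9·1 + 6·1 + 12·1 + 11·2 = 49
  D: 8·4 + 4 + 9·0 + 6·3 + 12·0 + 11·1 = 65
  E: 8·3 + 3 + 9·2 + 6·5 + 12·3 + 11·0 = 111
  F: 8·2 + 5 + 9·5 + 6·4 + 12·2 + 11·4 = 158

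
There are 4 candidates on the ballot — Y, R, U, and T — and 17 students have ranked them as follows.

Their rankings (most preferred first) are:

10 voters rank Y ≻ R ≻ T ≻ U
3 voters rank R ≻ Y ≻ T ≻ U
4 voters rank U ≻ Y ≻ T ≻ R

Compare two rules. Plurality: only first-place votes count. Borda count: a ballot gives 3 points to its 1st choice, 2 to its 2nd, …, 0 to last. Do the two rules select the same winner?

Yes

Plurality first-place counts: Y 10, R 3, U 4, T 0 → Y.
Borda totals: Y 44, R 29, U 12, T 17 → Y.
The two rules agree on Y.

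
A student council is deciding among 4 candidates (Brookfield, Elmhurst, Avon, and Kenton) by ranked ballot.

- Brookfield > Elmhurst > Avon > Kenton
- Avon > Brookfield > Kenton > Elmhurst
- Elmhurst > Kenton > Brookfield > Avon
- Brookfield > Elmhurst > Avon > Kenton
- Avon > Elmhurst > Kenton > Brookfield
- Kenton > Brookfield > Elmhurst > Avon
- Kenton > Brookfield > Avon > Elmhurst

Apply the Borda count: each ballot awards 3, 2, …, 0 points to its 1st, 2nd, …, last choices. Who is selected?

Brookfield

Borda scores:
  Brookfield: 3 + 2 + 1 + 3 + 0 + 2 + 2 = 13
  Elmhurst: 2 + 0 + 3 + 2 + 2 + 1 + 0 = 10
  Avon: 1 + 3 + 0 + 1 + 3 + 0 + 1 = 9
  Kenton: 0 + 1 + 2 + 0 + 1 + 3 + 3 = 10
Brookfield has the highest total.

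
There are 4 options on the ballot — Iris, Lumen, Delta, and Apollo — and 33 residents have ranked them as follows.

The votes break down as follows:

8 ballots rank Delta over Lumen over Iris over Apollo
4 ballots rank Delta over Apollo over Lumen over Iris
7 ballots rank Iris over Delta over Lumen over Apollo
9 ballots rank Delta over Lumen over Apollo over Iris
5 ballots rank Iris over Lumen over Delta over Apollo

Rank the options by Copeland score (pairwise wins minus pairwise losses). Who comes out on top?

Delta

Pairwise results:
  Iris vs Lumen: Lumen wins 21–12.
  Iris vs Delta: Delta wins 21–12.
  Iris vs Apollo: Iris wins 20–13.
  Lumen vs Delta: Delta wins 28–5.
  Lumen vs Apollo: Lumen wins 29–4.
  Delta vs Apollo: Delta wins 33–0.
Copeland scores (wins − losses):
  Iris: 1 − 2 = -1
  Lumen: 2 − 1 = 1
  Delta: 3 − 0 = 3
  Apollo: 0 − 3 = -3
Delta has the best Copeland score.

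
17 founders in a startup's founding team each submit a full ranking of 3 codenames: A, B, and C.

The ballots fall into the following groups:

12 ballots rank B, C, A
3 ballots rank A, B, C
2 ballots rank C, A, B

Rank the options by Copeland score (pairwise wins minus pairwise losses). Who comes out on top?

B

Pairwise results:
  A vs B: B wins 12–5.
  A vs C: C wins 14–3.
  B vs C: B wins 15–2.
Copeland scores (wins − losses):
  A: 0 − 2 = -2
  B: 2 − 0 = 2
  C: 1 − 1 = 0
B has the best Copeland score.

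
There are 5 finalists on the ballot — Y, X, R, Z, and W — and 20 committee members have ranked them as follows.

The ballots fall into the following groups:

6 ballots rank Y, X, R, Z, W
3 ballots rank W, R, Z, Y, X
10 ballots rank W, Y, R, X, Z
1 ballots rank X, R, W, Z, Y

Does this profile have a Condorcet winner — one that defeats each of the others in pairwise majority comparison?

Head-to-head results (20 voters total):
Y vs X: Y wins 19–1.
Y vs R: Y wins 16–4.
Y vs Z: Y wins 16–4.
Y vs W: W wins 14–6.
X vs R: R wins 13–7.
X vs Z: X wins 17–3.
X vs W: W wins 13–7.
R vs Z: R wins 20–0.
R vs W: W wins 13–7.
Z vs W: W wins 14–6.
W beats each rival — Y (14–6), X (13–7), R (13–7), Z (14–6) — so W is the Condorcet winner.

Yes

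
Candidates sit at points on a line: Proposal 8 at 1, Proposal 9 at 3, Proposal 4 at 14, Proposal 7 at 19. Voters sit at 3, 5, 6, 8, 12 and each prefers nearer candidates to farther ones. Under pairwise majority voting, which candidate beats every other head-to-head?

With single-peaked preferences on a line, the Condorcet winner is the candidate closest to the median voter.
The median voter (position 6) is closest to Proposal 9 at 3.
Check: Proposal 9 vs Proposal 7 — voters closer to Proposal 9: 4 of 5.

Proposal 9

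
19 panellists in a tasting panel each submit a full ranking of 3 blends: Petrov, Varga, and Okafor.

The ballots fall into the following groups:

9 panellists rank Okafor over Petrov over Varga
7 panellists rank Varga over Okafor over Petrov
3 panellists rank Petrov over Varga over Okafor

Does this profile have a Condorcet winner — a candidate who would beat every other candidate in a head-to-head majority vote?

Head-to-head results (19 voters total):
Petrov vs Varga: Petrov wins 12–7.
Petrov vs Okafor: Okafor wins 16–3.
Varga vs Okafor: Varga wins 10–9.
No candidate beats all others: Petrov beats Varga beats Okafor beats Petrov, a majority cycle.

No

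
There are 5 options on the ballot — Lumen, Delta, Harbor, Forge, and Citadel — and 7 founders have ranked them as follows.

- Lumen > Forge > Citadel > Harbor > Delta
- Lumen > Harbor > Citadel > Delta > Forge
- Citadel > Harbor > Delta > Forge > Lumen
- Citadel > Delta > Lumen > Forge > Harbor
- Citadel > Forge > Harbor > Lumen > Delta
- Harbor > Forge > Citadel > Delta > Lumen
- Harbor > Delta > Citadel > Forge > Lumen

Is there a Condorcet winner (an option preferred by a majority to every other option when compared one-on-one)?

Yes

Head-to-head results (7 voters total):
Lumen vs Delta: Delta wins 4–3.
Lumen vs Harbor: Harbor wins 4–3.
Lumen vs Forge: Forge wins 4–3.
Lumen vs Citadel: Citadel wins 5–2.
Delta vs Harbor: Harbor wins 6–1.
Delta vs Forge: Delta wins 4–3.
Delta vs Citadel: Citadel wins 6–1.
Harbor vs Forge: Harbor wins 4–3.
Harbor vs Citadel: Citadel wins 4–3.
Forge vs Citadel: Citadel wins 5–2.
Citadel beats each rival — Lumen (5–2), Delta (6–1), Harbor (4–3), Forge (5–2) — so Citadel is the Condorcet winner.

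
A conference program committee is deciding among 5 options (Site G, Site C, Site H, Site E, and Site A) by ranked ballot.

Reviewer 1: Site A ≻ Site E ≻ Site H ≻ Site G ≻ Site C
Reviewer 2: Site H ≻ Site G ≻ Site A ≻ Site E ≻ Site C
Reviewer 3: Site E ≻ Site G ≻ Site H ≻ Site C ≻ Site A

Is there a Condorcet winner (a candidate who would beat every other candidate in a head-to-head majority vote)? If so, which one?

Head-to-head results (3 voters total):
Site G vs Site C: Site G wins 3–0.
Site G vs Site H: Site H wins 2–1.
Site G vs Site E: Site E wins 2–1.
Site G vs Site A: Site G wins 2–1.
Site C vs Site H: Site H wins 3–0.
Site C vs Site E: Site E wins 3–0.
Site C vs Site A: Site A wins 2–1.
Site H vs Site E: Site E wins 2–1.
Site H vs Site A: Site H wins 2–1.
Site E vs Site A: Site A wins 2–1.
No candidate beats all others: Site G beats Site A beats Site E beats Site G, a majority cycle.

There is no Condorcet winner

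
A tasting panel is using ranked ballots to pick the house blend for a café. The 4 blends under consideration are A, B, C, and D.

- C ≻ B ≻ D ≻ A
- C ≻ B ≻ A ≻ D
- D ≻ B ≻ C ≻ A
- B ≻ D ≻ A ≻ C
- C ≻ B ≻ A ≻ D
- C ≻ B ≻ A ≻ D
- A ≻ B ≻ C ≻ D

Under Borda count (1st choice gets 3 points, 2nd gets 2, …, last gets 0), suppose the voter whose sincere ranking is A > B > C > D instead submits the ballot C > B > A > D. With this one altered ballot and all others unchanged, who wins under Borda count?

C

Borda totals with the altered ballot: A 5, B 15, C 16, D 6.
The switch changes the winner from B to C.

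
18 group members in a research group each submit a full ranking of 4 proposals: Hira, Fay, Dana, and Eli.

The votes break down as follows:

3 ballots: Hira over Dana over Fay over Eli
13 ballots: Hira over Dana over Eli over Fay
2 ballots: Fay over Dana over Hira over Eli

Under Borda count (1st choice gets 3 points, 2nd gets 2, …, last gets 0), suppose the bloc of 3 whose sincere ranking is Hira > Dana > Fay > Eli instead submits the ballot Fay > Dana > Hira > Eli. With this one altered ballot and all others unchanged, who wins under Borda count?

Hira

Borda totals with the altered ballot: Hira 44, Fay 15, Dana 36, Eli 13.
The winner is unchanged: still Hira.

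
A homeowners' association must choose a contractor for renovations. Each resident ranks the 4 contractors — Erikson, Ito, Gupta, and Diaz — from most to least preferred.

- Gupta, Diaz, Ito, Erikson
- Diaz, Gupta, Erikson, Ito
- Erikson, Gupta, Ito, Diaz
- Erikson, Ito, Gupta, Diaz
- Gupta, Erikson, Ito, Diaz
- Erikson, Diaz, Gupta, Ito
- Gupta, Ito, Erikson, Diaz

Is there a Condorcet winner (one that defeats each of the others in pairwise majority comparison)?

Head-to-head results (7 voters total):
Erikson vs Ito: Erikson wins 5–2.
Erikson vs Gupta: Gupta wins 4–3.
Erikson vs Diaz: Erikson wins 5–2.
Ito vs Gupta: Gupta wins 6–1.
Ito vs Diaz: Ito wins 4–3.
Gupta vs Diaz: Gupta wins 5–2.
Gupta beats each rival — Erikson (4–3), Ito (6–1), Diaz (5–2) — so Gupta is the Condorcet winner.

Yes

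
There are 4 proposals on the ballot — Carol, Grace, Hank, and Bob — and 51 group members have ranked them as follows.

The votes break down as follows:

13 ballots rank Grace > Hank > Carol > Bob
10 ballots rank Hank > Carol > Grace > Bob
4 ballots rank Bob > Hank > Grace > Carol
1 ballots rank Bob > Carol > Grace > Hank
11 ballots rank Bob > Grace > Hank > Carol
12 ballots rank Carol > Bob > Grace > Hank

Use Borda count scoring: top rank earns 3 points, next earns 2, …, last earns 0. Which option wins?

Grace

Borda scores:
  Carol: 13·1 + 10·2 + 4·0 + 2 + 11·0 + 12·3 = 71
  Grace: 13·3 + 10·1 + 4·1 + 1 + 11·2 + 12·1 = 88
  Hank: 13·2 + 10·3 + 4·2 + 0 + 11·1 + 12·0 = 75
  Bob: 13·0 + 10·0 + 4·3 + 3 + 11·3 + 12·2 = 72
Grace has the highest total.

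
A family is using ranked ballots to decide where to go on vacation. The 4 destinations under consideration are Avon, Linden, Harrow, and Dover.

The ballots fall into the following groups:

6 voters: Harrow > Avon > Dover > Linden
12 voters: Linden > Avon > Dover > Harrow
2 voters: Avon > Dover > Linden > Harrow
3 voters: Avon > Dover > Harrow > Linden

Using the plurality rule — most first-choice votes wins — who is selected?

First-place vote totals:
  Avon: 5
  Linden: 12
  Harrow: 6
  Dover: 0
Linden has the most first-place votes.

Linden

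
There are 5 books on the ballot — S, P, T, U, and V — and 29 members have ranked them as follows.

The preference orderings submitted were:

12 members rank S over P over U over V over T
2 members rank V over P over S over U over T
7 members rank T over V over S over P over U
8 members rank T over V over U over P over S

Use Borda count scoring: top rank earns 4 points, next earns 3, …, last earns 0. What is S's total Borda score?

66

Borda scores:
  S: 12·4 + 2·2 + 7·2 + 8·0 = 66
  P: 12·3 + 2·3 + 7·1 + 8·1 = 57
  T: 12·0 + 2·0 + 7·4 + 8·4 = 60
  U: 12·2 + 2·1 + 7·0 + 8·2 = 42
  V: 12·1 + 2·4 + 7·3 + 8·3 = 65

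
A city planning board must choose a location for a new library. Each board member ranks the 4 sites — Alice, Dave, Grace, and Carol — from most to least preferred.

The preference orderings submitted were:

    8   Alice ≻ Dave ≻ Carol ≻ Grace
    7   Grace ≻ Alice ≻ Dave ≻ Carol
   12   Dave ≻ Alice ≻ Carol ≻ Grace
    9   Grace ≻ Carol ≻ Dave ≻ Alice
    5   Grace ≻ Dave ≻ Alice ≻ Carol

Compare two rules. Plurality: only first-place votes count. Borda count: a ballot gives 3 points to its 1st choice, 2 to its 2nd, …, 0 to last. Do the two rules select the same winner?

No

Plurality first-place counts: Alice 8, Dave 12, Grace 21, Carol 0 → Grace.
Borda totals: Alice 67, Dave 78, Grace 63, Carol 38 → Dave.
The two rules disagree: plurality picks Grace, Borda picks Dave.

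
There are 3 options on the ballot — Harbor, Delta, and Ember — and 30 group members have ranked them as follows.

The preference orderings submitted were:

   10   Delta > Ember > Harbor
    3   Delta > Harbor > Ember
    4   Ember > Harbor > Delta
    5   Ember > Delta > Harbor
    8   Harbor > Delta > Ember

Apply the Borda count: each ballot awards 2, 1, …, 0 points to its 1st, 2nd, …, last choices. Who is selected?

Borda scores:
  Harbor: 10·0 + 3·1 + 4·1 + 5·0 + 8·2 = 23
  Delta: 10·2 + 3·2 + 4·0 + 5·1 + 8·1 = 39
  Ember: 10·1 + 3·0 + 4·2 + 5·2 + 8·0 = 28
Delta has the highest total.

Delta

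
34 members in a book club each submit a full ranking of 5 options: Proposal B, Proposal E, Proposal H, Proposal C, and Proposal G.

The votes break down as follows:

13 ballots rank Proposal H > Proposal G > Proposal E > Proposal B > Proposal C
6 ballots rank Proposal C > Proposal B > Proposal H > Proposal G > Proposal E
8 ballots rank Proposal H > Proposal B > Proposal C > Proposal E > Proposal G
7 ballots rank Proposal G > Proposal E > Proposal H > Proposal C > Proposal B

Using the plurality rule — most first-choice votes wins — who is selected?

First-place vote totals:
  Proposal B: 0
  Proposal E: 0
  Proposal H: 21
  Proposal C: 6
  Proposal G: 7
Proposal H has the most first-place votes.

Proposal H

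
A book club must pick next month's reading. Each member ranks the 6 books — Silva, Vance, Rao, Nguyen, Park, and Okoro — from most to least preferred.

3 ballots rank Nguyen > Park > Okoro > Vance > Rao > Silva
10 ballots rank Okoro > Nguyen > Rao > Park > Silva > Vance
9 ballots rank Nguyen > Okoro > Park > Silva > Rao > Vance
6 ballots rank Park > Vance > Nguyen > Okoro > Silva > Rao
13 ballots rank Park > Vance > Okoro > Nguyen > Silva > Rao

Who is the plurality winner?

Park

First-place vote totals:
  Silva: 0
  Vance: 0
  Rao: 0
  Nguyen: 12
  Park: 19
  Okoro: 10
Park has the most first-place votes.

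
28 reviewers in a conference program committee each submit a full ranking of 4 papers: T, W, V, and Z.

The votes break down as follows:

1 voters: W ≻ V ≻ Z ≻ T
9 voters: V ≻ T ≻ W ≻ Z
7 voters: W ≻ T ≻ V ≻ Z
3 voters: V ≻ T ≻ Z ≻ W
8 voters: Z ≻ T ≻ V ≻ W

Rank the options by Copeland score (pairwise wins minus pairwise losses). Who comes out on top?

T

Pairwise results:
  T vs W: T wins 20–8.
  T vs V: T wins 15–13.
  T vs Z: T wins 19–9.
  W vs V: V wins 20–8.
  W vs Z: W wins 17–11.
  V vs Z: V wins 20–8.
Copeland scores (wins − losses):
  T: 3 − 0 = 3
  W: 1 − 2 = -1
  V: 2 − 1 = 1
  Z: 0 − 3 = -3
T has the best Copeland score.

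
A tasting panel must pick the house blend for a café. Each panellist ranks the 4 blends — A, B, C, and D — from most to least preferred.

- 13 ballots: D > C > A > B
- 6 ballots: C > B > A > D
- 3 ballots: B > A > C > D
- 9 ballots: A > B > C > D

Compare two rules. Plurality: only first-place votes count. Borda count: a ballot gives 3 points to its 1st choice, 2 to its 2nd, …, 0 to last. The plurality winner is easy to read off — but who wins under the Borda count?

C

Plurality first-place counts: A 9, B 3, C 6, D 13 → D.
Borda totals: A 52, B 39, C 56, D 39 → C.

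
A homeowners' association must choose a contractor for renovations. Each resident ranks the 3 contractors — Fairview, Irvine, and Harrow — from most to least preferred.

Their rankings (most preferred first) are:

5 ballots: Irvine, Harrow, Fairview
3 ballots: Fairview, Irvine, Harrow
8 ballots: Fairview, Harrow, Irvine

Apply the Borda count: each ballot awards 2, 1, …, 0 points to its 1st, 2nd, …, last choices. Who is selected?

Fairview

Borda scores:
  Fairview: 5·0 + 3·2 + 8·2 = 22
  Irvine: 5·2 + 3·1 + 8·0 = 13
  Harrow: 5·1 + 3·0 + 8·1 = 13
Fairview has the highest total.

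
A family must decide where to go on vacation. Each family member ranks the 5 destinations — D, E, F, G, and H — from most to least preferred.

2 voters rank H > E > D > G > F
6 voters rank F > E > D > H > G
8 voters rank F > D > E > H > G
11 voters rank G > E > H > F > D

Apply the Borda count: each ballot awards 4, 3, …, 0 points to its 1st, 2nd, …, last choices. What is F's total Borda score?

67

Borda scores:
  D: 2·2 + 6·2 + 8·3 + 11·0 = 40
  E: 2·3 + 6·3 + 8·2 + 11·3 = 73
  F: 2·0 + 6·4 + 8·4 + 11·1 = 67
  G: 2·1 + 6·0 + 8·0 + 11·4 = 46
  H: 2·4 + 6·1 + 8·1 + 11·2 = 44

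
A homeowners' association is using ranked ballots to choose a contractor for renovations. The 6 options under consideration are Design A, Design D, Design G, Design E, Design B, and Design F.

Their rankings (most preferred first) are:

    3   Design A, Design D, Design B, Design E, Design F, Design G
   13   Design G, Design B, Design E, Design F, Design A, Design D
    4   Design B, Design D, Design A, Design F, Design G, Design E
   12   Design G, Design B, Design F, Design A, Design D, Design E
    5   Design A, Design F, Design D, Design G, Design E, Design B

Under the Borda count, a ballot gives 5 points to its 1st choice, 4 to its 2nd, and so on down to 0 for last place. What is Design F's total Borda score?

93

Borda scores:
  Design A: 3·5 + 13·1 + 4·3 + 12·2 + 5·5 = 89
  Design D: 3·4 + 13·0 + 4·4 + 12·1 + 5·3 = 55
  Design G: 3·0 + 13·5 + 4·1 + 12·5 + 5·2 = 139
  Design E: 3·2 + 13·3 + 4·0 + 12·0 + 5·1 = 50
  Design B: 3·3 + 13·4 + 4·5 + 12·4 + 5·0 = 129
  Design F: 3·1 + 13·2 + 4·2 + 12·3 + 5·4 = 93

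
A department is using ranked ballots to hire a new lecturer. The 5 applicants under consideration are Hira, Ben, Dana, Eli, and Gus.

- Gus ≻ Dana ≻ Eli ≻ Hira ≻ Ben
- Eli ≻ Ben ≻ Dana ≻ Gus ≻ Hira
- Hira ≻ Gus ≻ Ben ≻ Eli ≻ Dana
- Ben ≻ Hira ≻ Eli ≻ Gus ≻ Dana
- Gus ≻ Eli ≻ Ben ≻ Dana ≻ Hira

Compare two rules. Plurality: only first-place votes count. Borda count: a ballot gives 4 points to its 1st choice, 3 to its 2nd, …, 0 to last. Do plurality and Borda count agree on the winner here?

Yes

Plurality first-place counts: Hira 1, Ben 1, Dana 0, Eli 1, Gus 2 → Gus.
Borda totals: Hira 8, Ben 11, Dana 6, Eli 12, Gus 13 → Gus.
The two rules agree on Gus.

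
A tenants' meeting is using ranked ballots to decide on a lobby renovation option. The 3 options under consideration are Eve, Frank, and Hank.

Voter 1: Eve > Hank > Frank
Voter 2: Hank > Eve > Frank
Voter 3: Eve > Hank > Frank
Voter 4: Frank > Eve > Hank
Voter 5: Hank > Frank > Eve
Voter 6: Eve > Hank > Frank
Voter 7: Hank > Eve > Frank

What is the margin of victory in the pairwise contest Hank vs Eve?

1

Ballots ranking Hank above Eve: 3.
Ballots ranking Eve above Hank: 4.
Eve wins 4–3, a margin of 1.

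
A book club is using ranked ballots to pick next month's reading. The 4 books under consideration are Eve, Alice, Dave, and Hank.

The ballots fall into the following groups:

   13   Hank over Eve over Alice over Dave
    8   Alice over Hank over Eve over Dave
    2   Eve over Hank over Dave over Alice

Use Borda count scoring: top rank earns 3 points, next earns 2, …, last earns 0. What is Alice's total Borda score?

Borda scores:
  Eve: 13·2 + 8·1 + 2·3 = 40
  Alice: 13·1 + 8·3 + 2·0 = 37
  Dave: 13·0 + 8·0 + 2·1 = 2
  Hank: 13·3 + 8·2 + 2·2 = 59

37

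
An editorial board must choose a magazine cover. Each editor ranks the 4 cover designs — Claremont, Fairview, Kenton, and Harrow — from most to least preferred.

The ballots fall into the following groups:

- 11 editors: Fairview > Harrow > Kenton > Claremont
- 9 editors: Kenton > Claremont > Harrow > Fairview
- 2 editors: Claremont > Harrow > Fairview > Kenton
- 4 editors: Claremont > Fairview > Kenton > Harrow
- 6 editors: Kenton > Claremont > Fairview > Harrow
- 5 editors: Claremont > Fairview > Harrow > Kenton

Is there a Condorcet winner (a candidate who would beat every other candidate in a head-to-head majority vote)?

Head-to-head results (37 voters total):
Claremont vs Fairview: Claremont wins 26–11.
Claremont vs Kenton: Kenton wins 26–11.
Claremont vs Harrow: Claremont wins 26–11.
Fairview vs Kenton: Fairview wins 22–15.
Fairview vs Harrow: Fairview wins 26–11.
Kenton vs Harrow: Kenton wins 19–18.
No candidate beats all others: Claremont beats Fairview beats Kenton beats Claremont, a majority cycle.

No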